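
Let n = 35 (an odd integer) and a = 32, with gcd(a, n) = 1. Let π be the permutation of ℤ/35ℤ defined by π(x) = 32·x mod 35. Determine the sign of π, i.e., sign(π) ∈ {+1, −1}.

Start at x=1: 1 → 32 → 9 → 8 → 11 → 2 → 29 → … (one orbit).
π_32 has 6 disjoint cycles with lengths [12, 12, 4, 3, 3, 1] on {0,…,34}.
sign(π) = (−1)^{n − #cycles} = (−1)^{35−6} = (−1)^29 = -1.

-1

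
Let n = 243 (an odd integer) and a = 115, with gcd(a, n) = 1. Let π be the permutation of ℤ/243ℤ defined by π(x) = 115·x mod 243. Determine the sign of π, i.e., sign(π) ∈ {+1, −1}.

+1

Trace 97: π^k(97) = [97, 220, 28, 61, 211, 208, 106] for k=0..6.
π_115 has 11 disjoint cycles with lengths [81, 81, 27, 27, 9, 9, 3, 3, 1, 1, 1] on {0,…,242}.
243 − 11 = 232 transpositions; sign(π) = (−1)^232 = +1.
The Jacobi symbol (115|243) = +1 (Zolotarev) agrees.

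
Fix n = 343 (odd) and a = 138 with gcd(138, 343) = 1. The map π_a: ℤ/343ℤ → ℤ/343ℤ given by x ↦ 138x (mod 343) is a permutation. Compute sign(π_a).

Orbit of 339 under x↦138x: [339, 134, 313, 319, 118, 163, 199]… (length divides ord_343(138)).
The orbit structure of x ↦ 138x mod 343: 4 orbits of sizes [294, 42, 6, 1].
343 − 4 = 339 transpositions; sign(π) = (−1)^339 = -1.
(138|343)_J = -1 (Zolotarev's lemma cross-check).

-1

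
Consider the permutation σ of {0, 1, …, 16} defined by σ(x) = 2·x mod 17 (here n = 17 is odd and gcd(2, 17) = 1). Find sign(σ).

Orbit of 2 under x↦2x: [2, 4, 8, 16, 15, 13, 9]… (length divides ord_17(2)).
π_2 has 3 disjoint cycles with lengths [8, 8, 1] on {0,…,16}.
n − c = 17 − 3 = 14; sign = (−1)^14 = +1.
(2|17)_J = +1 (Zolotarev's lemma cross-check).

+1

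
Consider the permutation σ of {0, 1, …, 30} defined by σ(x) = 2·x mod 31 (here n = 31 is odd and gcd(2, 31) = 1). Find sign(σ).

+1

Orbit of 8 under x↦2x: [8, 16, 1, 2, 4]… (length divides ord_31(2)).
Cycle lengths of π_2 on ℤ/31ℤ: [5, 5, 5, 5, 5, 5, 1]; 7 cycles in total.
n − c = 31 − 7 = 24; sign = (−1)^24 = +1.
Check: (2/31) = +1 by Zolotarev.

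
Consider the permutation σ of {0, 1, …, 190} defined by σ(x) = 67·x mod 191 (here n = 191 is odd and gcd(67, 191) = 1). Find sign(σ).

+1

Trace 46: π^k(46) = [46, 26, 23, 13, 107, 102, 149] for k=0..6.
The orbit structure of x ↦ 67x mod 191: 3 orbits of sizes [95, 95, 1].
Σ(ℓ_i−1) = 191−3 = 188; sign = (−1)^188 = +1.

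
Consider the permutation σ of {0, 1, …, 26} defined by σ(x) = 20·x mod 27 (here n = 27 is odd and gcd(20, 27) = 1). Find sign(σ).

Orbit of 1 under x↦20x: [1, 20, 22, 8, 25, 14, 10]… (length divides ord_27(20)).
The orbit structure of x ↦ 20x mod 27: 4 orbits of sizes [18, 6, 2, 1].
Σ(ℓ_i−1) = 27−4 = 23; sign = (−1)^23 = -1.
The Jacobi symbol (20|27) = -1 (Zolotarev) agrees.

-1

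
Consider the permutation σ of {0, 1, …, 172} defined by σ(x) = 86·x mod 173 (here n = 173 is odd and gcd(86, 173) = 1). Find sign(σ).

Orbit of 99 under x↦86x: [99, 37, 68, 139, 17, 78, 134]… (length divides ord_173(86)).
The orbit structure of x ↦ 86x mod 173: 2 orbits of sizes [172, 1].
2 cycles on 173: each ℓ→(−1)^(ℓ−1), product (−1)^171 = -1.
The Jacobi symbol (86|173) = -1 (Zolotarev) agrees.

-1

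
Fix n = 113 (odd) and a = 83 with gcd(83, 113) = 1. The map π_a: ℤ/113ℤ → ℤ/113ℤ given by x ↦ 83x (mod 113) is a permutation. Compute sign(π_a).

+1

Start at x=106: 106 → 97 → 28 → 64 → 1 → 83 → 109 → … (one orbit).
π_83 has 9 disjoint cycles with lengths [14, 14, 14, 14, 14, 14, 14, 14, 1] on {0,…,112}.
113 − 9 = 104 transpositions; sign(π) = (−1)^104 = +1.
Check: (83/113) = +1 by Zolotarev.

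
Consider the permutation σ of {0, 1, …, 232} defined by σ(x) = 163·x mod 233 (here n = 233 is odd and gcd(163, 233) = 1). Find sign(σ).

Trace 138: π^k(138) = [138, 126, 34, 183, 5, 116, 35] for k=0..6.
The orbit structure of x ↦ 163x mod 233: 2 orbits of sizes [232, 1].
n − c = 233 − 2 = 231; sign = (−1)^231 = -1.
The Jacobi symbol (163|233) = -1 (Zolotarev) agrees.

-1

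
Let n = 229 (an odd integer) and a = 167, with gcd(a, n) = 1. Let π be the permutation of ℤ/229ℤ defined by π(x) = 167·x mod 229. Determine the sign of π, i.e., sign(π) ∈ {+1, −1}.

+1

Trace 165: π^k(165) = [165, 75, 159, 218, 224, 81, 16] for k=0..6.
5 cycles of lengths [57, 57, 57, 57, 1].
Σ(ℓ_i−1) = 229−5 = 224; sign = (−1)^224 = +1.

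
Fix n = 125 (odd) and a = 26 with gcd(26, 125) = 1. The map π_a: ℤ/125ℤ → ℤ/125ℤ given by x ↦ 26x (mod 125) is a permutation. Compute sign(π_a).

+1

Trace 26: π^k(26) = [26, 51, 76, 101, 1] for k=0..4.
π_26 has 45 disjoint cycles with lengths [5, 5, 5, 5, 5, 5, 5, 5, 5, 5, 5, 5, 5, 5, 5, 5, 5, 5, 5, 5, 1, 1, 1, 1, 1, 1, 1, 1, 1, 1, 1, 1, 1, 1, 1, 1, 1, 1, 1, 1, 1, 1, 1, 1, 1] on {0,…,124}.
sign(π) = (−1)^{n − #cycles} = (−1)^{125−45} = (−1)^80 = +1.
The Jacobi symbol (26|125) = +1 (Zolotarev) agrees.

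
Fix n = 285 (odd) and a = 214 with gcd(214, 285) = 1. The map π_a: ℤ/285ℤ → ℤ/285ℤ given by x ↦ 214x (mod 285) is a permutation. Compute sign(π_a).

Start at x=244: 244 → 61 → 229 → 271 → 139 → 106 → 169 → … (one orbit).
The orbit structure of x ↦ 214x mod 285: 27 orbits of sizes [18, 18, 18, 18, 18, 18, 18, 18, 18, 18, 18, 18, 9, 9, 9, 9, 9, 9, 2, 2, 2, 2, 2, 2, 1, 1, 1].
27 cycles on 285: each ℓ→(−1)^(ℓ−1), product (−1)^258 = +1.

+1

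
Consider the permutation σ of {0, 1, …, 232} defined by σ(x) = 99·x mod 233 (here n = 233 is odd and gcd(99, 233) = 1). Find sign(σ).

-1

Trace 20: π^k(20) = [20, 116, 67, 109, 73, 4, 163] for k=0..6.
Cycle type of π: 232 + 1; total 2 cycles.
Σ(ℓ_i−1) = 233−2 = 231; sign = (−1)^231 = -1.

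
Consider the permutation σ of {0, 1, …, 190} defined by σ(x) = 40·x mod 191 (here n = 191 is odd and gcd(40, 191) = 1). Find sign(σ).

Trace 158: π^k(158) = [158, 17, 107, 78, 64, 77, 24] for k=0..6.
π_40 has 3 disjoint cycles with lengths [95, 95, 1] on {0,…,190}.
With 3 cycles on 191 points, sign = (−1)^{191−3} = +1.

+1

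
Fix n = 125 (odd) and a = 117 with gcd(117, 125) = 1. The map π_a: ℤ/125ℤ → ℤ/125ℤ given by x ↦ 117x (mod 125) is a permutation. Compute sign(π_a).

-1

Orbit of 116 under x↦117x: [116, 72, 49, 108, 11, 37, 79]… (length divides ord_125(117)).
π_117 has 4 disjoint cycles with lengths [100, 20, 4, 1] on {0,…,124}.
125 − 4 = 121 transpositions; sign(π) = (−1)^121 = -1.
Check: (117/125) = -1 by Zolotarev.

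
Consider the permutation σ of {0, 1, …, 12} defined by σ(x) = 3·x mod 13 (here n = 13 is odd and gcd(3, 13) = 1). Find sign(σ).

Trace 3: π^k(3) = [3, 9, 1] for k=0..2.
5 cycles of lengths [3, 3, 3, 3, 1].
Σ(ℓ_i−1) = 13−5 = 8; sign = (−1)^8 = +1.

+1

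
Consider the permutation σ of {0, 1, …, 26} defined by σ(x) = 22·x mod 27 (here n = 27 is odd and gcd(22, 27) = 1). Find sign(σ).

Trace 19: π^k(19) = [19, 13, 16, 1, 22, 25, 10] for k=0..6.
7 cycles of lengths [9, 9, 3, 3, 1, 1, 1].
Σ(ℓ_i−1) = 27−7 = 20; sign = (−1)^20 = +1.

+1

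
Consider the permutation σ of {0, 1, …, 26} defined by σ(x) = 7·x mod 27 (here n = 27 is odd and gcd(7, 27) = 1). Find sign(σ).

Trace 4: π^k(4) = [4, 1, 7, 22, 19, 25, 13] for k=0..6.
7 cycles of lengths [9, 9, 3, 3, 1, 1, 1].
Σ(ℓ_i−1) = 27−7 = 20; sign = (−1)^20 = +1.

+1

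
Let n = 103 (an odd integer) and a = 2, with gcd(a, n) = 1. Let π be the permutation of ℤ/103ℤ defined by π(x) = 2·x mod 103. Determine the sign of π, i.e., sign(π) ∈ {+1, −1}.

Start at x=36: 36 → 72 → 41 → 82 → 61 → 19 → 38 → … (one orbit).
Decompose π into cycles: lengths [51, 51, 1] (3 cycles, including the fixed point 0).
sign(π) = (−1)^{n − #cycles} = (−1)^{103−3} = (−1)^100 = +1.
(2|103)_J = +1 (Zolotarev's lemma cross-check).

+1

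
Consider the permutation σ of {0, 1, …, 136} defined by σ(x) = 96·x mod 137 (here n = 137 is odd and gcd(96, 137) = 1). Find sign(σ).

Orbit of 41 under x↦96x: [41, 100, 10, 1, 96, 37, 127]… (length divides ord_137(96)).
18 cycles of lengths [8, 8, 8, 8, 8, 8, 8, 8, 8, 8, 8, 8, 8, 8, 8, 8, 8, 1].
137 − 18 = 119 transpositions; sign(π) = (−1)^119 = -1.
Zolotarev: (96|137) = -1, matching the cycle-count sign.

-1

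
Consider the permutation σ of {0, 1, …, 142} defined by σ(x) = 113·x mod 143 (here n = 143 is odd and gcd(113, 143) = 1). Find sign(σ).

Trace 133: π^k(133) = [133, 14, 9, 16, 92, 100, 3] for k=0..6.
Cycle type of π: 15×8 + 5×2 + 3×4 + 1; total 15 cycles.
sign(π) = (−1)^{n − #cycles} = (−1)^{143−15} = (−1)^128 = +1.
(113|143)_J = +1 (Zolotarev's lemma cross-check).

+1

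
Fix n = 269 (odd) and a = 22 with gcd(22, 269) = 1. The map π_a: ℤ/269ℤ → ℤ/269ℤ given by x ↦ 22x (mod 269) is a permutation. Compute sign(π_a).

-1

Start at x=164: 164 → 111 → 21 → 193 → 211 → 69 → 173 → … (one orbit).
π_22 has 2 disjoint cycles with lengths [268, 1] on {0,…,268}.
n − c = 269 − 2 = 267; sign = (−1)^267 = -1.
(22|269)_J = -1 (Zolotarev's lemma cross-check).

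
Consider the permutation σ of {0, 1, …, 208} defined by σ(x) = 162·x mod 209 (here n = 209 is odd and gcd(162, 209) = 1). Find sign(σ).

Start at x=184: 184 → 130 → 160 → 4 → 21 → 58 → 200 → … (one orbit).
π_162 has 5 disjoint cycles with lengths [90, 90, 18, 10, 1] on {0,…,208}.
sign(π) = (−1)^{n − #cycles} = (−1)^{209−5} = (−1)^204 = +1.
Via Zolotarev, sign(π_{162}) = (162|209) = +1.

+1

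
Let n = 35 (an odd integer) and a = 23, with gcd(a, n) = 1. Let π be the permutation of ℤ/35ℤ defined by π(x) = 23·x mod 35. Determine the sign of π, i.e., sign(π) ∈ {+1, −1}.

Trace 1: π^k(1) = [1, 23, 4, 22, 16, 18, 29] for k=0..6.
6 cycles of lengths [12, 12, 4, 3, 3, 1].
Σ(ℓ_i−1) = 35−6 = 29; sign = (−1)^29 = -1.
The Jacobi symbol (23|35) = -1 (Zolotarev) agrees.

-1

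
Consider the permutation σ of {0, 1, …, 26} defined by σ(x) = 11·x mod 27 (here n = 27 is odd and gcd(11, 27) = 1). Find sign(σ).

Orbit of 23 under x↦11x: [23, 10, 2, 22, 26, 16, 14]… (length divides ord_27(11)).
Cycle lengths of π_11 on ℤ/27ℤ: [18, 6, 2, 1]; 4 cycles in total.
4 cycles on 27: each ℓ→(−1)^(ℓ−1), product (−1)^23 = -1.

-1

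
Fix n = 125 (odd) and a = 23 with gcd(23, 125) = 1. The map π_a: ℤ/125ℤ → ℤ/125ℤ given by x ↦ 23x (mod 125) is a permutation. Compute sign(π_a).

-1

Orbit of 123 under x↦23x: [123, 79, 67, 41, 68, 64, 97]… (length divides ord_125(23)).
π_23 has 4 disjoint cycles with lengths [100, 20, 4, 1] on {0,…,124}.
n − c = 125 − 4 = 121; sign = (−1)^121 = -1.
(23|125)_J = -1 (Zolotarev's lemma cross-check).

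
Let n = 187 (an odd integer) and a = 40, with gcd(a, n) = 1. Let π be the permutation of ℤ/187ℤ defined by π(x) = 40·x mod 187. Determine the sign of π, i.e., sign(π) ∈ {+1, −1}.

+1

Trace 7: π^k(7) = [7, 93, 167, 135, 164, 15, 39] for k=0..6.
5 cycles of lengths [80, 80, 16, 10, 1].
With 5 cycles on 187 points, sign = (−1)^{187−5} = +1.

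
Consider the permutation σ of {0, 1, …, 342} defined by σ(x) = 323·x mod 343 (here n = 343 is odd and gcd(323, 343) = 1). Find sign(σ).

+1

Start at x=295: 295 → 274 → 8 → 183 → 113 → 141 → 267 → … (one orbit).
Decompose π into cycles: lengths [49, 49, 49, 49, 49, 49, 7, 7, 7, 7, 7, 7, 1, 1, 1, 1, 1, 1, 1] (19 cycles, including the fixed point 0).
19 cycles on 343: each ℓ→(−1)^(ℓ−1), product (−1)^324 = +1.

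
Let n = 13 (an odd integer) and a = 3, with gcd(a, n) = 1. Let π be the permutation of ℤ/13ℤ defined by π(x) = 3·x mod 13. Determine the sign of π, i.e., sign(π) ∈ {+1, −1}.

Orbit of 1 under x↦3x: [1, 3, 9]… (length divides ord_13(3)).
π_3 has 5 disjoint cycles with lengths [3, 3, 3, 3, 1] on {0,…,12}.
5 cycles on 13: each ℓ→(−1)^(ℓ−1), product (−1)^8 = +1.
The Jacobi symbol (3|13) = +1 (Zolotarev) agrees.

+1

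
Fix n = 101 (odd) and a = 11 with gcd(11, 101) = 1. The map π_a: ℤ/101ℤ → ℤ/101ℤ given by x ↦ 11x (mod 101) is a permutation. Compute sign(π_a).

Trace 87: π^k(87) = [87, 48, 23, 51, 56, 10, 9] for k=0..6.
π_11 has 2 disjoint cycles with lengths [100, 1] on {0,…,100}.
Σ(ℓ_i−1) = 101−2 = 99; sign = (−1)^99 = -1.
Via Zolotarev, sign(π_{11}) = (11|101) = -1.

-1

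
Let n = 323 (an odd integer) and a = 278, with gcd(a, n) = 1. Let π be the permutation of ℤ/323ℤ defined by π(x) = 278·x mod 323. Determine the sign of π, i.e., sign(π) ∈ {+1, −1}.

Start at x=305: 305 → 164 → 49 → 56 → 64 → 27 → 77 → … (one orbit).
Decompose π into cycles: lengths [48, 48, 48, 48, 48, 48, 16, 6, 6, 6, 1] (11 cycles, including the fixed point 0).
Σ(ℓ_i−1) = 323−11 = 312; sign = (−1)^312 = +1.

+1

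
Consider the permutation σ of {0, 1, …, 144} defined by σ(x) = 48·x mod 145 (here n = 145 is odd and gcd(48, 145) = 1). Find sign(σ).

Start at x=141: 141 → 98 → 64 → 27 → 136 → 3 → 144 → … (one orbit).
The orbit structure of x ↦ 48x mod 145: 7 orbits of sizes [28, 28, 28, 28, 28, 4, 1].
145 − 7 = 138 transpositions; sign(π) = (−1)^138 = +1.

+1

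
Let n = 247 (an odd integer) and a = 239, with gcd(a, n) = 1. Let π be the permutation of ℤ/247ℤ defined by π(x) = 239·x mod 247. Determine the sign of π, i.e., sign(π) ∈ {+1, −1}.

-1

Trace 144: π^k(144) = [144, 83, 77, 125, 235, 96, 220] for k=0..6.
The orbit structure of x ↦ 239x mod 247: 28 orbits of sizes [12, 12, 12, 12, 12, 12, 12, 12, 12, 12, 12, 12, 12, 12, 12, 12, 12, 12, 4, 4, 4, 3, 3, 3, 3, 3, 3, 1].
With 28 cycles on 247 points, sign = (−1)^{247−28} = -1.
The Jacobi symbol (239|247) = -1 (Zolotarev) agrees.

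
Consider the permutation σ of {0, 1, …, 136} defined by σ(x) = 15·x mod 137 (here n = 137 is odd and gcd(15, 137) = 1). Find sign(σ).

Trace 60: π^k(60) = [60, 78, 74, 14, 73, 136, 122] for k=0..6.
Cycle type of π: 34×4 + 1; total 5 cycles.
5 cycles on 137: each ℓ→(−1)^(ℓ−1), product (−1)^132 = +1.

+1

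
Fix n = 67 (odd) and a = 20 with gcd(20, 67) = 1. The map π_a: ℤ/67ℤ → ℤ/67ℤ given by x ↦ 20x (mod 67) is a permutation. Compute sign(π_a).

Trace 48: π^k(48) = [48, 22, 38, 23, 58, 21, 18] for k=0..6.
Decompose π into cycles: lengths [66, 1] (2 cycles, including the fixed point 0).
With 2 cycles on 67 points, sign = (−1)^{67−2} = -1.
Via Zolotarev, sign(π_{20}) = (20|67) = -1.

-1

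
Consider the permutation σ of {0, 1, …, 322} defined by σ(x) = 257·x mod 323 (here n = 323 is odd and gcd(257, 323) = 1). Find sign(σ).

-1

Start at x=271: 271 → 202 → 234 → 60 → 239 → 53 → 55 → … (one orbit).
8 cycles of lengths [72, 72, 72, 72, 18, 8, 8, 1].
n − c = 323 − 8 = 315; sign = (−1)^315 = -1.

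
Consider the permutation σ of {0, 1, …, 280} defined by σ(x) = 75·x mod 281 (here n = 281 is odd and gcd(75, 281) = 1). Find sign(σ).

-1

Start at x=36: 36 → 171 → 180 → 12 → 57 → 60 → 4 → … (one orbit).
The orbit structure of x ↦ 75x mod 281: 2 orbits of sizes [280, 1].
sign(π) = (−1)^{n − #cycles} = (−1)^{281−2} = (−1)^279 = -1.
Check: (75/281) = -1 by Zolotarev.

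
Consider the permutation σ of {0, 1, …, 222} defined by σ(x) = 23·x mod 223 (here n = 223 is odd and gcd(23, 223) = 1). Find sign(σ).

Trace 174: π^k(174) = [174, 211, 170, 119, 61, 65, 157] for k=0..6.
Cycle lengths of π_23 on ℤ/223ℤ: [222, 1]; 2 cycles in total.
2 cycles on 223: each ℓ→(−1)^(ℓ−1), product (−1)^221 = -1.
Check: (23/223) = -1 by Zolotarev.

-1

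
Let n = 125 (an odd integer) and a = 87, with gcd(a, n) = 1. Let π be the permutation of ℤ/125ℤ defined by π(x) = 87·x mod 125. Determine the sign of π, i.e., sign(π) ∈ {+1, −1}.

Start at x=91: 91 → 42 → 29 → 23 → 1 → 87 → 69 → … (one orbit).
Cycle lengths of π_87 on ℤ/125ℤ: [100, 20, 4, 1]; 4 cycles in total.
sign(π) = (−1)^{n − #cycles} = (−1)^{125−4} = (−1)^121 = -1.

-1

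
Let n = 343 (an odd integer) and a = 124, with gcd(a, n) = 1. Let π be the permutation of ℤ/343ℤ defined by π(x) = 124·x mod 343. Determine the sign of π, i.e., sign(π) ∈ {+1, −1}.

-1

Trace 316: π^k(316) = [316, 82, 221, 307, 338, 66, 295] for k=0..6.
Cycle lengths of π_124 on ℤ/343ℤ: [294, 42, 6, 1]; 4 cycles in total.
With 4 cycles on 343 points, sign = (−1)^{343−4} = -1.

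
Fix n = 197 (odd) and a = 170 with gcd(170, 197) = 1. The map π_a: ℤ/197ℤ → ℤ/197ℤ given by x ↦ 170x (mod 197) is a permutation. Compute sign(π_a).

-1

Orbit of 71 under x↦170x: [71, 53, 145, 25, 113, 101, 31]… (length divides ord_197(170)).
2 cycles of lengths [196, 1].
197 − 2 = 195 transpositions; sign(π) = (−1)^195 = -1.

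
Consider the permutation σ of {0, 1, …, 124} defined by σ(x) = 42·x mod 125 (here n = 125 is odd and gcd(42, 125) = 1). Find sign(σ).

-1

Start at x=97: 97 → 74 → 108 → 36 → 12 → 4 → 43 → … (one orbit).
Decompose π into cycles: lengths [100, 20, 4, 1] (4 cycles, including the fixed point 0).
4 cycles on 125: each ℓ→(−1)^(ℓ−1), product (−1)^121 = -1.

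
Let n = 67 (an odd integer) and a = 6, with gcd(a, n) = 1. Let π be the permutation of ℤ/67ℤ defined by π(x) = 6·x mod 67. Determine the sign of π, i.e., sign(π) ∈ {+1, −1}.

Trace 65: π^k(65) = [65, 55, 62, 37, 21, 59, 19] for k=0..6.
3 cycles of lengths [33, 33, 1].
n − c = 67 − 3 = 64; sign = (−1)^64 = +1.
Via Zolotarev, sign(π_{6}) = (6|67) = +1.

+1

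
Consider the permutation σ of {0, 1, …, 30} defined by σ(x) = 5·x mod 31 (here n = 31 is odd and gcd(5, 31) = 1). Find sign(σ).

Orbit of 1 under x↦5x: [1, 5, 25]… (length divides ord_31(5)).
Cycle lengths of π_5 on ℤ/31ℤ: [3, 3, 3, 3, 3, 3, 3, 3, 3, 3, 1]; 11 cycles in total.
n − c = 31 − 11 = 20; sign = (−1)^20 = +1.
(5|31)_J = +1 (Zolotarev's lemma cross-check).

+1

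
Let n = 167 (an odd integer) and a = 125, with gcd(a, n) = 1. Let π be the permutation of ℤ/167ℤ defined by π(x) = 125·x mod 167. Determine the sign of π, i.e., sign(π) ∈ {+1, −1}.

-1

Orbit of 53 under x↦125x: [53, 112, 139, 7, 40, 157, 86]… (length divides ord_167(125)).
Decompose π into cycles: lengths [166, 1] (2 cycles, including the fixed point 0).
167 − 2 = 165 transpositions; sign(π) = (−1)^165 = -1.
Zolotarev: (125|167) = -1, matching the cycle-count sign.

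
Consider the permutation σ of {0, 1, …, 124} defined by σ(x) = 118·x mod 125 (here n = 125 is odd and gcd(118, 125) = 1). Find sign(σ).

-1

Orbit of 74 under x↦118x: [74, 107, 1, 118, 49, 32, 26]… (length divides ord_125(118)).
Cycle type of π: 20×5 + 4×6 + 1; total 12 cycles.
sign(π) = (−1)^{n − #cycles} = (−1)^{125−12} = (−1)^113 = -1.
Zolotarev: (118|125) = -1, matching the cycle-count sign.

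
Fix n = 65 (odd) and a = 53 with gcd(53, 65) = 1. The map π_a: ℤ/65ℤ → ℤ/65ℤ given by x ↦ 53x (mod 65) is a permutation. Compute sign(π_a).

Trace 27: π^k(27) = [27, 1, 53, 14] for k=0..3.
Cycle type of π: 4×13 + 1×13; total 26 cycles.
n − c = 65 − 26 = 39; sign = (−1)^39 = -1.

-1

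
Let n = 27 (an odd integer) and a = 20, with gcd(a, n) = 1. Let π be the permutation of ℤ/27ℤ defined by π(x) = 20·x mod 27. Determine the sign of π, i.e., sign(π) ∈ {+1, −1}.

-1

Trace 16: π^k(16) = [16, 23, 1, 20, 22, 8, 25] for k=0..6.
Cycle type of π: 18 + 6 + 2 + 1; total 4 cycles.
27 − 4 = 23 transpositions; sign(π) = (−1)^23 = -1.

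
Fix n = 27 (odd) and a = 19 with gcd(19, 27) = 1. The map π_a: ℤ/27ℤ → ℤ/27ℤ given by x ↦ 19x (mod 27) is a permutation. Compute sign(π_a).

+1

Orbit of 10 under x↦19x: [10, 1, 19]… (length divides ord_27(19)).
15 cycles of lengths [3, 3, 3, 3, 3, 3, 1, 1, 1, 1, 1, 1, 1, 1, 1].
27 − 15 = 12 transpositions; sign(π) = (−1)^12 = +1.
Check: (19/27) = +1 by Zolotarev.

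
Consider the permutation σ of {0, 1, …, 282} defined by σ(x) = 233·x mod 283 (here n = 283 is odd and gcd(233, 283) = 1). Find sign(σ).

Start at x=93: 93 → 161 → 157 → 74 → 262 → 201 → 138 → … (one orbit).
The orbit structure of x ↦ 233x mod 283: 3 orbits of sizes [141, 141, 1].
3 cycles on 283: each ℓ→(−1)^(ℓ−1), product (−1)^280 = +1.
Check: (233/283) = +1 by Zolotarev.

+1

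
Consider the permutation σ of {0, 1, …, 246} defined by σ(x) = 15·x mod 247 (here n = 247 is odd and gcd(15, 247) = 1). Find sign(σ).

+1

Start at x=144: 144 → 184 → 43 → 151 → 42 → 136 → 64 → … (one orbit).
Cycle type of π: 36×6 + 18 + 12 + 1; total 9 cycles.
sign(π) = (−1)^{n − #cycles} = (−1)^{247−9} = (−1)^238 = +1.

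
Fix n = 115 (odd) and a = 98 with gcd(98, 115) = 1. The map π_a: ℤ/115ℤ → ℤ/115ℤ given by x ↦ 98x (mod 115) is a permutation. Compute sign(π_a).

-1

Orbit of 1 under x↦98x: [1, 98, 59, 32, 31, 48, 104]… (length divides ord_115(98)).
6 cycles of lengths [44, 44, 11, 11, 4, 1].
115 − 6 = 109 transpositions; sign(π) = (−1)^109 = -1.
Via Zolotarev, sign(π_{98}) = (98|115) = -1.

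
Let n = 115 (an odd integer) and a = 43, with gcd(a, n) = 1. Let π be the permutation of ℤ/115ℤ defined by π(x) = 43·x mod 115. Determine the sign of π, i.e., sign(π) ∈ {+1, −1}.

+1

Orbit of 7 under x↦43x: [7, 71, 63, 64, 107, 1, 43]… (length divides ord_115(43)).
The orbit structure of x ↦ 43x mod 115: 5 orbits of sizes [44, 44, 22, 4, 1].
115 − 5 = 110 transpositions; sign(π) = (−1)^110 = +1.
Check: (43/115) = +1 by Zolotarev.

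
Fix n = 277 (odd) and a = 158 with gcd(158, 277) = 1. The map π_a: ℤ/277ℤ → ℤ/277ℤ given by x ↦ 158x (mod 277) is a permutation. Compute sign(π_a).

Trace 236: π^k(236) = [236, 170, 268, 240, 248, 127, 122] for k=0..6.
π_158 has 2 disjoint cycles with lengths [276, 1] on {0,…,276}.
2 cycles on 277: each ℓ→(−1)^(ℓ−1), product (−1)^275 = -1.

-1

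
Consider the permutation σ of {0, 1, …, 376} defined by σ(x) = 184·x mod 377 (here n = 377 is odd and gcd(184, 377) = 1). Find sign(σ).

+1

Trace 171: π^k(171) = [171, 173, 164, 16, 305, 324, 50] for k=0..6.
7 cycles of lengths [84, 84, 84, 84, 28, 12, 1].
sign(π) = (−1)^{n − #cycles} = (−1)^{377−7} = (−1)^370 = +1.
Zolotarev: (184|377) = +1, matching the cycle-count sign.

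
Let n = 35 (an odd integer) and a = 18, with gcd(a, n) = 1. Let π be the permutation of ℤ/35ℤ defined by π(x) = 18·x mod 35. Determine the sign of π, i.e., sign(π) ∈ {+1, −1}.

-1

Orbit of 29 under x↦18x: [29, 32, 16, 8, 4, 2, 1]… (length divides ord_35(18)).
Decompose π into cycles: lengths [12, 12, 4, 3, 3, 1] (6 cycles, including the fixed point 0).
6 cycles on 35: each ℓ→(−1)^(ℓ−1), product (−1)^29 = -1.
Via Zolotarev, sign(π_{18}) = (18|35) = -1.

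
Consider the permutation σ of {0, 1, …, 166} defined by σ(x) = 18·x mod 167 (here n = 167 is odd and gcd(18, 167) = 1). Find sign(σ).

Start at x=132: 132 → 38 → 16 → 121 → 7 → 126 → 97 → … (one orbit).
π_18 has 3 disjoint cycles with lengths [83, 83, 1] on {0,…,166}.
With 3 cycles on 167 points, sign = (−1)^{167−3} = +1.
The Jacobi symbol (18|167) = +1 (Zolotarev) agrees.

+1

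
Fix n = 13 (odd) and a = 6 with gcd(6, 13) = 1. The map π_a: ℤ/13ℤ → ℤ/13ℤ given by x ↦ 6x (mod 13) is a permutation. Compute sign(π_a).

Orbit of 3 under x↦6x: [3, 5, 4, 11, 1, 6, 10]… (length divides ord_13(6)).
The orbit structure of x ↦ 6x mod 13: 2 orbits of sizes [12, 1].
With 2 cycles on 13 points, sign = (−1)^{13−2} = -1.
The Jacobi symbol (6|13) = -1 (Zolotarev) agrees.

-1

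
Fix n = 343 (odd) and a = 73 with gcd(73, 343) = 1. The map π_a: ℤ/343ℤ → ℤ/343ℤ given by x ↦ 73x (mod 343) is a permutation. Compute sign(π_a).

-1

Orbit of 267 under x↦73x: [267, 283, 79, 279, 130, 229, 253]… (length divides ord_343(73)).
Decompose π into cycles: lengths [294, 42, 6, 1] (4 cycles, including the fixed point 0).
4 cycles on 343: each ℓ→(−1)^(ℓ−1), product (−1)^339 = -1.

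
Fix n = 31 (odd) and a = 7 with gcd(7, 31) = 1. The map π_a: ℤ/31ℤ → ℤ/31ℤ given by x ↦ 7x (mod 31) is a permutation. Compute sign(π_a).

+1

Trace 4: π^k(4) = [4, 28, 10, 8, 25, 20, 16] for k=0..6.
3 cycles of lengths [15, 15, 1].
With 3 cycles on 31 points, sign = (−1)^{31−3} = +1.
The Jacobi symbol (7|31) = +1 (Zolotarev) agrees.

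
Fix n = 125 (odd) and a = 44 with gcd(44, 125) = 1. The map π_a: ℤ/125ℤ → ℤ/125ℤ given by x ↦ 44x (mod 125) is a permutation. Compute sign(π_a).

Start at x=99: 99 → 106 → 39 → 91 → 4 → 51 → 119 → … (one orbit).
Cycle lengths of π_44 on ℤ/125ℤ: [50, 50, 10, 10, 2, 2, 1]; 7 cycles in total.
Σ(ℓ_i−1) = 125−7 = 118; sign = (−1)^118 = +1.

+1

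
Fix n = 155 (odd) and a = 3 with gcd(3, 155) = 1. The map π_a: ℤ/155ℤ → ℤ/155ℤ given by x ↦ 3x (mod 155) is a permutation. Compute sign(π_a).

+1

Orbit of 9 under x↦3x: [9, 27, 81, 88, 109, 17, 51]… (length divides ord_155(3)).
Cycle type of π: 60×2 + 30 + 4 + 1; total 5 cycles.
155 − 5 = 150 transpositions; sign(π) = (−1)^150 = +1.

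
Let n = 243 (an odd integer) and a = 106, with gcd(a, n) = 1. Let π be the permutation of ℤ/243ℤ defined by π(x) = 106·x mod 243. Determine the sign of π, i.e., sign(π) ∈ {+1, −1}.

Orbit of 217 under x↦106x: [217, 160, 193, 46, 16, 238, 199]… (length divides ord_243(106)).
11 cycles of lengths [81, 81, 27, 27, 9, 9, 3, 3, 1, 1, 1].
With 11 cycles on 243 points, sign = (−1)^{243−11} = +1.

+1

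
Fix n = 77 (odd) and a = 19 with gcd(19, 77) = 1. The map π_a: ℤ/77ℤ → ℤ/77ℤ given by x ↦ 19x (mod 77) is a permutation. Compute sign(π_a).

Start at x=16: 16 → 73 → 1 → 19 → 53 → 6 → 37 → … (one orbit).
The orbit structure of x ↦ 19x mod 77: 5 orbits of sizes [30, 30, 10, 6, 1].
Σ(ℓ_i−1) = 77−5 = 72; sign = (−1)^72 = +1.
(19|77)_J = +1 (Zolotarev's lemma cross-check).

+1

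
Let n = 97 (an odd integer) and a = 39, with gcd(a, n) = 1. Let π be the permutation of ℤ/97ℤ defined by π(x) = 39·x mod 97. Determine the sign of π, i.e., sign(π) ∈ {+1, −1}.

-1

Orbit of 60 under x↦39x: [60, 12, 80, 16, 42, 86, 56]… (length divides ord_97(39)).
Cycle lengths of π_39 on ℤ/97ℤ: [96, 1]; 2 cycles in total.
97 − 2 = 95 transpositions; sign(π) = (−1)^95 = -1.
Zolotarev: (39|97) = -1, matching the cycle-count sign.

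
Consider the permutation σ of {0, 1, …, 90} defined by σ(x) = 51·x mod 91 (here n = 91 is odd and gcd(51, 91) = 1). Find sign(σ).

+1

Trace 1: π^k(1) = [1, 51, 53, 64, 79, 25] for k=0..5.
The orbit structure of x ↦ 51x mod 91: 21 orbits of sizes [6, 6, 6, 6, 6, 6, 6, 6, 6, 6, 6, 6, 3, 3, 2, 2, 2, 2, 2, 2, 1].
n − c = 91 − 21 = 70; sign = (−1)^70 = +1.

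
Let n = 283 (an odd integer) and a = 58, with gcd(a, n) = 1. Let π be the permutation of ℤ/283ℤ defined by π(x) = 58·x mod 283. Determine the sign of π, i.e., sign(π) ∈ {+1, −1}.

Orbit of 256 under x↦58x: [256, 132, 15, 21, 86, 177, 78]… (length divides ord_283(58)).
π_58 has 4 disjoint cycles with lengths [94, 94, 94, 1] on {0,…,282}.
With 4 cycles on 283 points, sign = (−1)^{283−4} = -1.
Via Zolotarev, sign(π_{58}) = (58|283) = -1.

-1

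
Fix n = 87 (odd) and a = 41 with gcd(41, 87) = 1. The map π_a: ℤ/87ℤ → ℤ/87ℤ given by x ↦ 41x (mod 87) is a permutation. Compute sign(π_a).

Start at x=41: 41 → 28 → 17 → 1 → 41 (one orbit).
Decompose π into cycles: lengths [4, 4, 4, 4, 4, 4, 4, 4, 4, 4, 4, 4, 4, 4, 4, 4, 4, 4, 4, 4, 4, 2, 1] (23 cycles, including the fixed point 0).
23 cycles on 87: each ℓ→(−1)^(ℓ−1), product (−1)^64 = +1.
Zolotarev: (41|87) = +1, matching the cycle-count sign.

+1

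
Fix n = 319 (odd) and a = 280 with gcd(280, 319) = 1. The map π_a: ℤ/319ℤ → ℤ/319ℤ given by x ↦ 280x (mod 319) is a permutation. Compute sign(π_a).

-1

Trace 125: π^k(125) = [125, 229, 1, 280, 245, 15, 53] for k=0..6.
Cycle lengths of π_280 on ℤ/319ℤ: [140, 140, 28, 5, 5, 1]; 6 cycles in total.
Σ(ℓ_i−1) = 319−6 = 313; sign = (−1)^313 = -1.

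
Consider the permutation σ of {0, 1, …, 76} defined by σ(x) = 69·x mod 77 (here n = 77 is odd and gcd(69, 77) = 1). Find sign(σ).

Trace 15: π^k(15) = [15, 34, 36, 20, 71, 48, 1] for k=0..6.
Cycle type of π: 10×6 + 5×2 + 2×3 + 1; total 12 cycles.
77 − 12 = 65 transpositions; sign(π) = (−1)^65 = -1.
The Jacobi symbol (69|77) = -1 (Zolotarev) agrees.

-1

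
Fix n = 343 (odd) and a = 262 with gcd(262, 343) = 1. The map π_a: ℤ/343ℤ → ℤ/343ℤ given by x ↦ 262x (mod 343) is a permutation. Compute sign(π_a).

Orbit of 302 under x↦262x: [302, 234, 254, 6, 200, 264, 225]… (length divides ord_343(262)).
Cycle type of π: 294 + 42 + 6 + 1; total 4 cycles.
sign(π) = (−1)^{n − #cycles} = (−1)^{343−4} = (−1)^339 = -1.
Check: (262/343) = -1 by Zolotarev.

-1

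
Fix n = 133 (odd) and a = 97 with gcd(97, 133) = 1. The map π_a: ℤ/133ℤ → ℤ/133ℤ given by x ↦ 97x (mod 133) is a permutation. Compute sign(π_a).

+1

Orbit of 43 under x↦97x: [43, 48, 1, 97, 99, 27, 92]… (length divides ord_133(97)).
11 cycles of lengths [18, 18, 18, 18, 18, 18, 18, 2, 2, 2, 1].
With 11 cycles on 133 points, sign = (−1)^{133−11} = +1.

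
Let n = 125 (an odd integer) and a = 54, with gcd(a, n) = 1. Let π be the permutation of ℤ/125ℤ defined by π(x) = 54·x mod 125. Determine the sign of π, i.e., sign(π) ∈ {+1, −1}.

Orbit of 36 under x↦54x: [36, 69, 101, 79, 16, 114, 31]… (length divides ord_125(54)).
The orbit structure of x ↦ 54x mod 125: 7 orbits of sizes [50, 50, 10, 10, 2, 2, 1].
7 cycles on 125: each ℓ→(−1)^(ℓ−1), product (−1)^118 = +1.

+1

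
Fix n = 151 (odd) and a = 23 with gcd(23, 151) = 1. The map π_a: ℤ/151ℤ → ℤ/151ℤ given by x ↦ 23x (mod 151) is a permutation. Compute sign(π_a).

Start at x=75: 75 → 64 → 113 → 32 → 132 → 16 → 66 → … (one orbit).
6 cycles of lengths [30, 30, 30, 30, 30, 1].
151 − 6 = 145 transpositions; sign(π) = (−1)^145 = -1.

-1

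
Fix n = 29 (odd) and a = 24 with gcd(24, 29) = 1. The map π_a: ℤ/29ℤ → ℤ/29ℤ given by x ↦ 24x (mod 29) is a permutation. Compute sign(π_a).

Orbit of 7 under x↦24x: [7, 23, 1, 24, 25, 20, 16]… (length divides ord_29(24)).
Cycle lengths of π_24 on ℤ/29ℤ: [7, 7, 7, 7, 1]; 5 cycles in total.
Σ(ℓ_i−1) = 29−5 = 24; sign = (−1)^24 = +1.

+1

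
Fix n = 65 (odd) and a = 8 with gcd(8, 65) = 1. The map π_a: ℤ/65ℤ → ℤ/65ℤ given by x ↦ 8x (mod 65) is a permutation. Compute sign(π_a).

Trace 1: π^k(1) = [1, 8, 64, 57] for k=0..3.
Cycle lengths of π_8 on ℤ/65ℤ: [4, 4, 4, 4, 4, 4, 4, 4, 4, 4, 4, 4, 4, 4, 4, 4, 1]; 17 cycles in total.
With 17 cycles on 65 points, sign = (−1)^{65−17} = +1.

+1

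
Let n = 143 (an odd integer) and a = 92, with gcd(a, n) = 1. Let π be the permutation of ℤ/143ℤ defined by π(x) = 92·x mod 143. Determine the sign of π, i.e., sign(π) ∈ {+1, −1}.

+1

Start at x=14: 14 → 1 → 92 → 27 → 53 → 14 (one orbit).
Decompose π into cycles: lengths [5, 5, 5, 5, 5, 5, 5, 5, 5, 5, 5, 5, 5, 5, 5, 5, 5, 5, 5, 5, 5, 5, 5, 5, 5, 5, 1, 1, 1, 1, 1, 1, 1, 1, 1, 1, 1, 1, 1] (39 cycles, including the fixed point 0).
sign(π) = (−1)^{n − #cycles} = (−1)^{143−39} = (−1)^104 = +1.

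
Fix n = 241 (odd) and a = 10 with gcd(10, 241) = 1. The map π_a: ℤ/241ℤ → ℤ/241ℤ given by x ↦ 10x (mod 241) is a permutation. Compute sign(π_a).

+1

Trace 91: π^k(91) = [91, 187, 183, 143, 225, 81, 87] for k=0..6.
π_10 has 9 disjoint cycles with lengths [30, 30, 30, 30, 30, 30, 30, 30, 1] on {0,…,240}.
n − c = 241 − 9 = 232; sign = (−1)^232 = +1.
Check: (10/241) = +1 by Zolotarev.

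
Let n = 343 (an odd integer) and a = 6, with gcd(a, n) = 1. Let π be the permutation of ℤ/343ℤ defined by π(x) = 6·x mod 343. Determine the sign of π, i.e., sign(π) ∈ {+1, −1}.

-1

Trace 314: π^k(314) = [314, 169, 328, 253, 146, 190, 111] for k=0..6.
π_6 has 10 disjoint cycles with lengths [98, 98, 98, 14, 14, 14, 2, 2, 2, 1] on {0,…,342}.
With 10 cycles on 343 points, sign = (−1)^{343−10} = -1.
Via Zolotarev, sign(π_{6}) = (6|343) = -1.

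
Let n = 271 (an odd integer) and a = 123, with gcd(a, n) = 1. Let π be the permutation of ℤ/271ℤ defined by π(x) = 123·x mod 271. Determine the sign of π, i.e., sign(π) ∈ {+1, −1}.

Start at x=105: 105 → 178 → 214 → 35 → 240 → 252 → 102 → … (one orbit).
Cycle type of π: 90×3 + 1; total 4 cycles.
271 − 4 = 267 transpositions; sign(π) = (−1)^267 = -1.

-1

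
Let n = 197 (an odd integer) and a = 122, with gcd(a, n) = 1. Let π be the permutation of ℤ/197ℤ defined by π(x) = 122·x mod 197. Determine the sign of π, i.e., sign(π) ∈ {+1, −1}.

Start at x=75: 75 → 88 → 98 → 136 → 44 → 49 → 68 → … (one orbit).
Decompose π into cycles: lengths [196, 1] (2 cycles, including the fixed point 0).
With 2 cycles on 197 points, sign = (−1)^{197−2} = -1.
Check: (122/197) = -1 by Zolotarev.

-1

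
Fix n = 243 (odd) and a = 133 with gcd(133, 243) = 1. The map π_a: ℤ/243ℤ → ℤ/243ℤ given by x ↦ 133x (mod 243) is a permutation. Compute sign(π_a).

+1

Trace 133: π^k(133) = [133, 193, 154, 70, 76, 145, 88] for k=0..6.
11 cycles of lengths [81, 81, 27, 27, 9, 9, 3, 3, 1, 1, 1].
n − c = 243 − 11 = 232; sign = (−1)^232 = +1.
Via Zolotarev, sign(π_{133}) = (133|243) = +1.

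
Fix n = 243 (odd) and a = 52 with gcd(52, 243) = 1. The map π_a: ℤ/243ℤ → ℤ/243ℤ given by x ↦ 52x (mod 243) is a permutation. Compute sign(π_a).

Start at x=1: 1 → 52 → 31 → 154 → 232 → 157 → 145 → … (one orbit).
Cycle type of π: 81×2 + 27×2 + 9×2 + 3×2 + 1×3; total 11 cycles.
11 cycles on 243: each ℓ→(−1)^(ℓ−1), product (−1)^232 = +1.

+1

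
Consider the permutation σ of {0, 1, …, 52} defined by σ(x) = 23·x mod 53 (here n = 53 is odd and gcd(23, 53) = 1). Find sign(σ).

-1

Orbit of 23 under x↦23x: [23, 52, 30, 1]… (length divides ord_53(23)).
Decompose π into cycles: lengths [4, 4, 4, 4, 4, 4, 4, 4, 4, 4, 4, 4, 4, 1] (14 cycles, including the fixed point 0).
sign(π) = (−1)^{n − #cycles} = (−1)^{53−14} = (−1)^39 = -1.
Zolotarev: (23|53) = -1, matching the cycle-count sign.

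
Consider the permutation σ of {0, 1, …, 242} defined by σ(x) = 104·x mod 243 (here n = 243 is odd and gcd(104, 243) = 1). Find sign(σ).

-1

Orbit of 188 under x↦104x: [188, 112, 227, 37, 203, 214, 143]… (length divides ord_243(104)).
Decompose π into cycles: lengths [162, 54, 18, 6, 2, 1] (6 cycles, including the fixed point 0).
With 6 cycles on 243 points, sign = (−1)^{243−6} = -1.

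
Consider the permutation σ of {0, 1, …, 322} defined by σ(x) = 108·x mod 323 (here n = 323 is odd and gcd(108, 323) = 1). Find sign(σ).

+1

Start at x=198: 198 → 66 → 22 → 115 → 146 → 264 → 88 → … (one orbit).
π_108 has 5 disjoint cycles with lengths [144, 144, 18, 16, 1] on {0,…,322}.
323 − 5 = 318 transpositions; sign(π) = (−1)^318 = +1.
(108|323)_J = +1 (Zolotarev's lemma cross-check).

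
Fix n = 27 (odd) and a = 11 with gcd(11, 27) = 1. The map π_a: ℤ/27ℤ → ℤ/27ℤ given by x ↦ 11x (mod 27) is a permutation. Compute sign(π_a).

-1

Trace 1: π^k(1) = [1, 11, 13, 8, 7, 23, 10] for k=0..6.
Cycle lengths of π_11 on ℤ/27ℤ: [18, 6, 2, 1]; 4 cycles in total.
27 − 4 = 23 transpositions; sign(π) = (−1)^23 = -1.
Zolotarev: (11|27) = -1, matching the cycle-count sign.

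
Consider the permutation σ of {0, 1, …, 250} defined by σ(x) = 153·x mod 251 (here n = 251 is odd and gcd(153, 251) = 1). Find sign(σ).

Trace 121: π^k(121) = [121, 190, 205, 241, 227, 93, 173] for k=0..6.
Cycle lengths of π_153 on ℤ/251ℤ: [125, 125, 1]; 3 cycles in total.
251 − 3 = 248 transpositions; sign(π) = (−1)^248 = +1.
(153|251)_J = +1 (Zolotarev's lemma cross-check).

+1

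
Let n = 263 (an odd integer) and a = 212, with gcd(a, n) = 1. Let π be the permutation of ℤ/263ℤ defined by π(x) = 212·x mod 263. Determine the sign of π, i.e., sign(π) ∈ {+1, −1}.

-1

Trace 57: π^k(57) = [57, 249, 188, 143, 71, 61, 45] for k=0..6.
Decompose π into cycles: lengths [262, 1] (2 cycles, including the fixed point 0).
Σ(ℓ_i−1) = 263−2 = 261; sign = (−1)^261 = -1.
Check: (212/263) = -1 by Zolotarev.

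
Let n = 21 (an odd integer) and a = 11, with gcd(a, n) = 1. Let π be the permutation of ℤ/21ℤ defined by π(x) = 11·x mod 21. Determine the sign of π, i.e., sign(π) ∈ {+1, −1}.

-1

Start at x=11: 11 → 16 → 8 → 4 → 2 → 1 → 11 (one orbit).
Cycle lengths of π_11 on ℤ/21ℤ: [6, 6, 3, 3, 2, 1]; 6 cycles in total.
6 cycles on 21: each ℓ→(−1)^(ℓ−1), product (−1)^15 = -1.
Check: (11/21) = -1 by Zolotarev.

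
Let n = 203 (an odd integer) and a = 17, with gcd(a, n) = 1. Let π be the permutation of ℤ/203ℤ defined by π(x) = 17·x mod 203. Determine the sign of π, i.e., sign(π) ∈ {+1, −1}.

+1

Trace 88: π^k(88) = [88, 75, 57, 157, 30, 104, 144] for k=0..6.
Cycle type of π: 12×14 + 6 + 4×7 + 1; total 23 cycles.
With 23 cycles on 203 points, sign = (−1)^{203−23} = +1.
Zolotarev: (17|203) = +1, matching the cycle-count sign.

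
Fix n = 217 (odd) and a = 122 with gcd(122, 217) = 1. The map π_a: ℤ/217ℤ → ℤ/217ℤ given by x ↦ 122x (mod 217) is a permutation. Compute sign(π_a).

Trace 95: π^k(95) = [95, 89, 8, 108, 156, 153, 4] for k=0..6.
11 cycles of lengths [30, 30, 30, 30, 30, 30, 10, 10, 10, 6, 1].
With 11 cycles on 217 points, sign = (−1)^{217−11} = +1.

+1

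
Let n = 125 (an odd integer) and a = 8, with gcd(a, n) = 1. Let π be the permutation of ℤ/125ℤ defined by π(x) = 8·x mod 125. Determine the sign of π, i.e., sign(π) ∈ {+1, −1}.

-1

Start at x=49: 49 → 17 → 11 → 88 → 79 → 7 → 56 → … (one orbit).
4 cycles of lengths [100, 20, 4, 1].
sign(π) = (−1)^{n − #cycles} = (−1)^{125−4} = (−1)^121 = -1.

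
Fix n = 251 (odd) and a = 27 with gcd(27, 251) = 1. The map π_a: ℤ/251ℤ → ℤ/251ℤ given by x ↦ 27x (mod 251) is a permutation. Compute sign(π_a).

Start at x=69: 69 → 106 → 101 → 217 → 86 → 63 → 195 → … (one orbit).
π_27 has 3 disjoint cycles with lengths [125, 125, 1] on {0,…,250}.
Σ(ℓ_i−1) = 251−3 = 248; sign = (−1)^248 = +1.

+1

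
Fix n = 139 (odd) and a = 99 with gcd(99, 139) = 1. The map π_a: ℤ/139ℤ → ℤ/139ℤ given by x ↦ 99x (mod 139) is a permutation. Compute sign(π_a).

Trace 29: π^k(29) = [29, 91, 113, 67, 100, 31, 11] for k=0..6.
Cycle lengths of π_99 on ℤ/139ℤ: [69, 69, 1]; 3 cycles in total.
sign(π) = (−1)^{n − #cycles} = (−1)^{139−3} = (−1)^136 = +1.
Zolotarev: (99|139) = +1, matching the cycle-count sign.

+1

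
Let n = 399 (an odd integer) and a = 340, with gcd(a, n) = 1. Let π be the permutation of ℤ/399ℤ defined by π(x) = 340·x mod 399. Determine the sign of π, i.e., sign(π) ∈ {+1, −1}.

Start at x=64: 64 → 214 → 142 → 1 → 340 → 289 → 106 → … (one orbit).
The orbit structure of x ↦ 340x mod 399: 51 orbits of sizes [9, 9, 9, 9, 9, 9, 9, 9, 9, 9, 9, 9, 9, 9, 9, 9, 9, 9, 9, 9, 9, 9, 9, 9, 9, 9, 9, 9, 9, 9, 9, 9, 9, 9, 9, 9, 9, 9, 9, 9, 9, 9, 3, 3, 3, 3, 3, 3, 1, 1, 1].
With 51 cycles on 399 points, sign = (−1)^{399−51} = +1.
Check: (340/399) = +1 by Zolotarev.

+1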